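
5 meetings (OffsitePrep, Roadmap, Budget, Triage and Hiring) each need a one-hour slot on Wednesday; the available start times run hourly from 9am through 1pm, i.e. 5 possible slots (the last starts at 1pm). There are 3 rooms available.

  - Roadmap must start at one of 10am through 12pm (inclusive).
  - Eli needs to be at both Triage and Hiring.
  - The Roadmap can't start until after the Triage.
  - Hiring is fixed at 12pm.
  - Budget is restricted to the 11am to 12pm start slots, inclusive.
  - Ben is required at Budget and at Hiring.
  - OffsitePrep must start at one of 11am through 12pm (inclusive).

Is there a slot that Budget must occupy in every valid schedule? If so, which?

Budget's window is 11am–12pm.
Hiring is fixed at 12pm, and Budget can't share a slot with Hiring.
So Budget must be 11am.

11am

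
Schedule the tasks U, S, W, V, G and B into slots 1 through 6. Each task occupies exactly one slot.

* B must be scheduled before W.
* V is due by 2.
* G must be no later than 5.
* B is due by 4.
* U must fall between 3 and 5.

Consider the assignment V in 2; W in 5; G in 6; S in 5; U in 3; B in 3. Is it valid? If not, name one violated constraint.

G must be no later than 5 — violated.
B must be scheduled before W — holds.
U must fall between 3 and 5 — holds.
B is due by 4 — holds.
V is due by 2 — holds.

Invalid. G must be no later than 5.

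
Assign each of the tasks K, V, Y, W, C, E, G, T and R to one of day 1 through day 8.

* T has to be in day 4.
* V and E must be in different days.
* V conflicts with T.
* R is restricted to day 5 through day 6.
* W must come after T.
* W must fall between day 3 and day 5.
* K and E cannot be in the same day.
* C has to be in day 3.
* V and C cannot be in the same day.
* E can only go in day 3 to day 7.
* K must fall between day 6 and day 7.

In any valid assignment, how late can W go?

day 5

W is available from day 3; precedence pushes W to at least day 5; W's own window allows nothing later than day 5.
W at day 5 is achievable: W -> day 5, K -> day 6, Y -> day 1, G -> day 1, T -> day 4, C -> day 3, V -> day 1, R -> day 5, E -> day 3.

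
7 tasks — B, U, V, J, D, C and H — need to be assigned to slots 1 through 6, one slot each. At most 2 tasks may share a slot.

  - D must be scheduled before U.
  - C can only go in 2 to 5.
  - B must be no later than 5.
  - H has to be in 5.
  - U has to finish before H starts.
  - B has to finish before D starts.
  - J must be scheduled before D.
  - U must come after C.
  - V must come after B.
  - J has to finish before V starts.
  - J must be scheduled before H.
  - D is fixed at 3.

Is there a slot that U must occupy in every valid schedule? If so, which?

4

D is fixed at 3 and must come before U, so U is at least 4.
H is fixed at 5 and must come after U, so U is at most 4.
So U must be 4.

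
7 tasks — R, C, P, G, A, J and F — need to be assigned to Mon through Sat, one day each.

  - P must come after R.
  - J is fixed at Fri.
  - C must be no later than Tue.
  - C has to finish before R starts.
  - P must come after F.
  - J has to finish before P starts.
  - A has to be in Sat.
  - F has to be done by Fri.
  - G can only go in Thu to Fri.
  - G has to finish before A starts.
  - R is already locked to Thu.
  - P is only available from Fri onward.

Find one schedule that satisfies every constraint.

C in Mon; G in Thu; P in Sat; A in Sat; R in Thu; F in Mon; J in Fri

Checking: C(Mon) before R(Thu); F(Mon) before P(Sat); J(Fri) before P(Sat); R(Thu) before P(Sat); G(Thu) before A(Sat); A=Sat in [Sat,Sat]; P=Sat in [Fri,Sat]; F=Mon in [Mon,Fri]; J=Fri in [Fri,Fri]; G=Thu in [Thu,Fri]; R=Thu in [Thu,Thu]; C=Mon in [Mon,Tue].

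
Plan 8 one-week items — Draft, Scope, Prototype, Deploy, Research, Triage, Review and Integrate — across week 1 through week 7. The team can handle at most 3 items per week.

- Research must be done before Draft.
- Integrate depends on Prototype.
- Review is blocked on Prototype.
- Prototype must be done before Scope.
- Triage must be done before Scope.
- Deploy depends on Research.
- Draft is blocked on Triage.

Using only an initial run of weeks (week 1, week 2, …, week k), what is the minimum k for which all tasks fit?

3

The precedence chain requires at least 2 distinct weeks.
With at most 3 per week and 8 tasks, at least 3 weeks are needed.
3 works (last occupied week: week 3): for example Triage=week 1; Draft=week 2; Review=week 3; Deploy=week 2; Research=week 1; Prototype=week 1; Scope=week 2; Integrate=week 3.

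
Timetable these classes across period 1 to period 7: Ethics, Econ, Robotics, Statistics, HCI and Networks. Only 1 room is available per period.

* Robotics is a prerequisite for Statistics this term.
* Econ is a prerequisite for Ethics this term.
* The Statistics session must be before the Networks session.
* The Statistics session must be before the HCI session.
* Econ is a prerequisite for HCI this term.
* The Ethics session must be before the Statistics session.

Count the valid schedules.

42

Splitting on Ethics: it can be period 2 (10), period 3 (20), period 4 (12). Listing each branch's schedules as (Econ, Robotics, Statistics, HCI, Networks) by period number:
Ethics=period 2: (1,3,4,5,6) (1,3,4,5,7) (1,3,4,6,5) (1,3,4,6,7) (1,3,4,7,5) (1,3,4,7,6) (1,3,5,6,7) (1,3,5,7,6) (1,4,5,6,7) (1,4,5,7,6) — 10.
Ethics=period 3: (1,2,4,5,6) (1,2,4,5,7) (1,2,4,6,5) (1,2,4,6,7) (1,2,4,7,5) (1,2,4,7,6) (1,2,5,6,7) (1,2,5,7,6) (1,4,5,6,7) (1,4,5,7,6) (2,1,4,5,6) (2,1,4,5,7) (2,1,4,6,5) (2,1,4,6,7) (2,1,4,7,5) (2,1,4,7,6) (2,1,5,6,7) (2,1,5,7,6) (2,4,5,6,7) (2,4,5,7,6) — 20.
Ethics=period 4: (1,2,5,6,7) (1,2,5,7,6) (1,3,5,6,7) (1,3,5,7,6) (2,1,5,6,7) (2,1,5,7,6) (2,3,5,6,7) (2,3,5,7,6) (3,1,5,6,7) (3,1,5,7,6) (3,2,5,6,7) (3,2,5,7,6) — 12.
Summing: 10 + 20 + 12 = 42.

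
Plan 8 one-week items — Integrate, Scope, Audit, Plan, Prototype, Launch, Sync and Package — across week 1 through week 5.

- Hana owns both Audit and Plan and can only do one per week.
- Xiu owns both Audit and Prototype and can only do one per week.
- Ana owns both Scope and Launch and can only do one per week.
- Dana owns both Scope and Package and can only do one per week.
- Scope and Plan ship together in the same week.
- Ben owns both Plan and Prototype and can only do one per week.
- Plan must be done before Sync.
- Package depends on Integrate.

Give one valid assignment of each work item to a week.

Package in week 2; Audit in week 2; Scope in week 1; Plan in week 1; Prototype in week 3; Launch in week 2; Integrate in week 1; Sync in week 2

Checking: Plan(week 1) before Sync(week 2); Integrate(week 1) before Package(week 2); Scope(week 1) != Package(week 2); Plan(week 1) != Prototype(week 3); Audit(week 2) != Plan(week 1); Scope(week 1) != Launch(week 2); Audit(week 2) != Prototype(week 3); Scope = Plan = week 1.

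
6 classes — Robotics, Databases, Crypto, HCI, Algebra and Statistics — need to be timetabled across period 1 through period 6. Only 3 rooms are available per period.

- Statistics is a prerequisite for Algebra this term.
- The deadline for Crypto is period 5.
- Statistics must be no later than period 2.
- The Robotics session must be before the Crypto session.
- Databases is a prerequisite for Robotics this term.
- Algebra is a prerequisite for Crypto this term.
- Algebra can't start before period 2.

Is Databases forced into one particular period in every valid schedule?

Databases can be period 1 (e.g. Statistics=period 1, Robotics=period 2, Databases=period 1, Crypto=period 3, HCI=period 1, Algebra=period 2) or period 2 (e.g. Algebra=period 2, Crypto=period 4, Robotics=period 3, Statistics=period 1, Databases=period 2, HCI=period 1).

No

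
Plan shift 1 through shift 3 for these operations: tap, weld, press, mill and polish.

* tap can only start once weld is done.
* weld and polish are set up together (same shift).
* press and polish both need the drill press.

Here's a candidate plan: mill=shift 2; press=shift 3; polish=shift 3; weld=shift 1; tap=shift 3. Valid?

Invalid. weld and polish are set up together (same shift).

tap can only start once weld is done — holds.
press and polish both need the drill press — violated.
weld and polish are set up together (same shift) — violated.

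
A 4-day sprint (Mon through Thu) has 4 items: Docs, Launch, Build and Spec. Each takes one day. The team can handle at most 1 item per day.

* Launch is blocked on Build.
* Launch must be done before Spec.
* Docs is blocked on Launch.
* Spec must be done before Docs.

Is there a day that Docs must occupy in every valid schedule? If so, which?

Precedence pushes Docs to at least Thu.
So Docs is pinned to Thu.

Thu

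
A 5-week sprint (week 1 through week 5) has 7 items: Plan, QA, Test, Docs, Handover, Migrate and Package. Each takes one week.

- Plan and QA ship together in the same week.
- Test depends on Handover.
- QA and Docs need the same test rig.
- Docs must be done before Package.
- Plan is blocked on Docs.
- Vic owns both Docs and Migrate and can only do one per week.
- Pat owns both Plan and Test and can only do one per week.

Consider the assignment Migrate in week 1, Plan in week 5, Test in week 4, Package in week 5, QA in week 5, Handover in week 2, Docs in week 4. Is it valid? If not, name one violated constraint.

Yes, all constraints hold

Plan is blocked on Docs — holds.
Docs must be done before Package — holds.
Test depends on Handover — holds.
QA and Docs need the same test rig — holds.
Vic owns both Docs and Migrate and can only do one per week — holds.
Plan and QA ship together in the same week — holds.
Pat owns both Plan and Test and can only do one per week — holds.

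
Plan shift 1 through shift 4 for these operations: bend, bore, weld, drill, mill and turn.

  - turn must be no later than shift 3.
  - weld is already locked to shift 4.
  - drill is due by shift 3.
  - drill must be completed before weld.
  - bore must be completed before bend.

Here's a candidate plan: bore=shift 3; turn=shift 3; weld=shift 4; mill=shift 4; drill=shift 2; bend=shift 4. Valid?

drill must be completed before weld — holds.
drill is due by shift 3 — holds.
turn must be no later than shift 3 — holds.
bore must be completed before bend — holds.
weld is already locked to shift 4 — holds.

Yes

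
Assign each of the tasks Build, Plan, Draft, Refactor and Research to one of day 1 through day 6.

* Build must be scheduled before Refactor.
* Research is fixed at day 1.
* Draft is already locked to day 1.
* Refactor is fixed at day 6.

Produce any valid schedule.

Refactor in day 6, Build in day 1, Research in day 1, Draft in day 1, Plan in day 1

Checking: Build(day 1) before Refactor(day 6); Draft=day 1 in [day 1,day 1]; Refactor=day 6 in [day 6,day 6]; Research=day 1 in [day 1,day 1].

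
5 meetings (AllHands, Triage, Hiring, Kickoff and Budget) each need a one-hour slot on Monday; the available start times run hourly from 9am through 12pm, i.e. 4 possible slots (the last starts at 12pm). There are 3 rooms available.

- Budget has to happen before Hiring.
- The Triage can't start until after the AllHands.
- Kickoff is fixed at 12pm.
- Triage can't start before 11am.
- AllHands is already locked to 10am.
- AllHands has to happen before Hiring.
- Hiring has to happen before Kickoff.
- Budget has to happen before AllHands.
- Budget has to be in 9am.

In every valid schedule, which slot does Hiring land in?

AllHands is fixed at 10am and must come before Hiring, so Hiring is at least 11am.
Kickoff is fixed at 12pm and must come after Hiring, so Hiring is at most 11am.
So Hiring must be 11am.

11am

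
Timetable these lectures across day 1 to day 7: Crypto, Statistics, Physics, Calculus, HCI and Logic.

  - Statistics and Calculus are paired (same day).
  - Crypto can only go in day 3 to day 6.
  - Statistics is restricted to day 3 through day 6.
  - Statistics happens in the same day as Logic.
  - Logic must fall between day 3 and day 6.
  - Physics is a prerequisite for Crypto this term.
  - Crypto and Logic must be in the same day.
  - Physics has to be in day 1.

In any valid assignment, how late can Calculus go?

Calculus must be in the same day as Crypto, which can't be before day 3, so Calculus is at least day 3; Calculus must be in the same day as Crypto, which can't be after day 6, so Calculus is at most day 6.
Calculus at day 6 is achievable: Calculus=day 6, HCI=day 1, Statistics=day 6, Crypto=day 6, Physics=day 1, Logic=day 6.

day 6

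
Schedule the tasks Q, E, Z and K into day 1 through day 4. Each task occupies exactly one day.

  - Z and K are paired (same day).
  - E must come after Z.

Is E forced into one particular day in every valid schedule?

No

E can be day 2 (e.g. Z in day 1, E in day 2, K in day 1, Q in day 1) or day 3 (e.g. Z=day 1; Q=day 1; E=day 3; K=day 1).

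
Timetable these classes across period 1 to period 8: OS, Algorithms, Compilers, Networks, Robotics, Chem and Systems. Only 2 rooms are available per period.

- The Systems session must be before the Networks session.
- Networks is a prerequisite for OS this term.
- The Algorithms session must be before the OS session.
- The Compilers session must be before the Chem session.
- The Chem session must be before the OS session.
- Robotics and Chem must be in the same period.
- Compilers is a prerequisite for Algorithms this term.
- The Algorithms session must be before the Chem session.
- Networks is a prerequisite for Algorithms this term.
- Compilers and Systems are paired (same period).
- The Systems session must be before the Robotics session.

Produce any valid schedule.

Algorithms in period 3; Networks in period 2; Compilers in period 1; Chem in period 4; Robotics in period 4; Systems in period 1; OS in period 5

Checking: Systems(period 1) before Robotics(period 4); Networks(period 2) before OS(period 5); Algorithms(period 3) before OS(period 5); Compilers(period 1) before Algorithms(period 3); Algorithms(period 3) before Chem(period 4); Networks(period 2) before Algorithms(period 3); Chem(period 4) before OS(period 5); Systems(period 1) before Networks(period 2); Compilers(period 1) before Chem(period 4); Compilers = Systems = period 1; Robotics = Chem = period 4; max 2 per period (cap 2).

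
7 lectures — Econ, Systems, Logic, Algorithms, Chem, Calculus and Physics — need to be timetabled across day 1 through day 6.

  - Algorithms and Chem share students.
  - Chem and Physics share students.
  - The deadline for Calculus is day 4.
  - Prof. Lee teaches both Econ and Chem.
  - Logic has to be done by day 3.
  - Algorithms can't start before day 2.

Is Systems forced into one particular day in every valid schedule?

Systems can be day 1 (e.g. Calculus in day 1, Chem in day 3, Logic in day 1, Econ in day 1, Algorithms in day 2, Systems in day 1, Physics in day 1) or day 2 (e.g. Chem=day 3, Physics=day 1, Systems=day 2, Econ=day 1, Calculus=day 1, Logic=day 1, Algorithms=day 2).

No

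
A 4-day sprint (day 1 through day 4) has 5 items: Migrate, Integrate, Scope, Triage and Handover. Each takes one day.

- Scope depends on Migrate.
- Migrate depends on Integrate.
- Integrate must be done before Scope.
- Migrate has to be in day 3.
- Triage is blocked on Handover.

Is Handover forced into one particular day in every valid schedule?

No

Handover can be day 1 (e.g. Scope in day 4; Integrate in day 1; Triage in day 2; Handover in day 1; Migrate in day 3) or day 2 (e.g. Handover in day 2, Integrate in day 1, Scope in day 4, Triage in day 3, Migrate in day 3).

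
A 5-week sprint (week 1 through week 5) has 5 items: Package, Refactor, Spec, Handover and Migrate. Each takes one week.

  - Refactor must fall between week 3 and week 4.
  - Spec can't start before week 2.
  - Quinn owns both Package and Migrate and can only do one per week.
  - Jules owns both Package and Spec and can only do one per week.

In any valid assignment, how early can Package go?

week 1

Package at week 1 is achievable: Spec in week 2; Package in week 1; Migrate in week 2; Handover in week 1; Refactor in week 3.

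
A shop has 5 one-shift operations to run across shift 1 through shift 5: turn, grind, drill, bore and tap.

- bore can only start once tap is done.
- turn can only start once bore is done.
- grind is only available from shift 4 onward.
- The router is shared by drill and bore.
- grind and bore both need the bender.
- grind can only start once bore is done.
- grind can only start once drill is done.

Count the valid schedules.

44

Splitting on turn: it can be shift 3 (5), shift 4 (15), shift 5 (24). Listing each branch's schedules as (grind, drill, bore, tap) by shift number:
turn=shift 3: (4,1,2,1) (4,3,2,1) (5,1,2,1) (5,3,2,1) (5,4,2,1) — 5.
turn=shift 4: (4,1,2,1) (4,1,3,1) (4,1,3,2) (4,2,3,1) (4,2,3,2) (4,3,2,1) (5,1,2,1) (5,1,3,1) (5,1,3,2) (5,2,3,1) (5,2,3,2) (5,3,2,1) (5,4,2,1) (5,4,3,1) (5,4,3,2) — 15.
turn=shift 5: (4,1,2,1) (4,1,3,1) (4,1,3,2) (4,2,3,1) (4,2,3,2) (4,3,2,1) (5,1,2,1) (5,1,3,1) (5,1,3,2) (5,1,4,1) (5,1,4,2) (5,1,4,3) (5,2,3,1) (5,2,3,2) (5,2,4,1) (5,2,4,2) (5,2,4,3) (5,3,2,1) (5,3,4,1) (5,3,4,2) (5,3,4,3) (5,4,2,1) (5,4,3,1) (5,4,3,2) — 24.
Summing: 5 + 15 + 24 = 44.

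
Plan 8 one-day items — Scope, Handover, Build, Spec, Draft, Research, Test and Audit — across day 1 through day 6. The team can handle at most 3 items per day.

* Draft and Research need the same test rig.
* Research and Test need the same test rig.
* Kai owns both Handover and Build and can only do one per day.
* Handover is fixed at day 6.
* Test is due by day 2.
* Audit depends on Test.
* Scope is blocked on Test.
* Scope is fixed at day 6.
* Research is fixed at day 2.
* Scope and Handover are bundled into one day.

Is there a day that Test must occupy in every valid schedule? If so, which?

day 1

Test's window is day 1–day 2.
Research is fixed at day 2, and Test can't share a day with Research.
So Test must be day 1.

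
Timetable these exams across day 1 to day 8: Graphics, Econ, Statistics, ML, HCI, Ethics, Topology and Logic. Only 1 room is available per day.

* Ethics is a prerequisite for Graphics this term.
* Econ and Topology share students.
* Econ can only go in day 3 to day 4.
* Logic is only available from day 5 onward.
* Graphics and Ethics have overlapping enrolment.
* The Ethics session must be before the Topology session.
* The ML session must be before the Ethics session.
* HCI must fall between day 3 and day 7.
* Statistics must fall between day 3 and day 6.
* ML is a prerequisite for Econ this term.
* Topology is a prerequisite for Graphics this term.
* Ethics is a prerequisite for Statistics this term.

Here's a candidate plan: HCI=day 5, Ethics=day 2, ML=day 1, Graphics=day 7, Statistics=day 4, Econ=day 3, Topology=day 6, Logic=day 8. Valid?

Yes, all constraints hold

ML is a prerequisite for Econ this term — holds.
Only 1 room is available per day — holds.
Econ and Topology share students — holds.
Ethics is a prerequisite for Graphics this term — holds.
Topology is a prerequisite for Graphics this term — holds.
Ethics is a prerequisite for Statistics this term — holds.
The Ethics session must be before the Topology session — holds.
Graphics and Ethics have overlapping enrolment — holds.
Econ can only go in day 3 to day 4 — holds.
HCI must fall between day 3 and day 7 — holds.
The ML session must be before the Ethics session — holds.
Logic is only available from day 5 onward — holds.
Statistics must fall between day 3 and day 6 — holds.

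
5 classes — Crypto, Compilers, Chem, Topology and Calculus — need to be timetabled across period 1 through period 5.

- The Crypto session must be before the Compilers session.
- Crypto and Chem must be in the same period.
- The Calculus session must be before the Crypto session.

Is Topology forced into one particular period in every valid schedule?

Topology can be period 1 (e.g. Crypto=period 2, Calculus=period 1, Topology=period 1, Chem=period 2, Compilers=period 3) or period 2 (e.g. Calculus -> period 1, Topology -> period 2, Crypto -> period 2, Chem -> period 2, Compilers -> period 3).

No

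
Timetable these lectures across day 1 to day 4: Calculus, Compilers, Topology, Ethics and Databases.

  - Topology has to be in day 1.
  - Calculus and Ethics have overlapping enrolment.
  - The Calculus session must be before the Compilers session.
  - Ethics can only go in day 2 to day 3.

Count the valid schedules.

Splitting on Calculus: it can be day 1 (24), day 2 (8), day 3 (4). Listing each branch's schedules as (Compilers, Topology, Ethics, Databases) by day number:
Calculus=day 1: (2,1,2,1) (2,1,2,2) (2,1,2,3) (2,1,2,4) (2,1,3,1) (2,1,3,2) (2,1,3,3) (2,1,3,4) (3,1,2,1) (3,1,2,2) (3,1,2,3) (3,1,2,4) (3,1,3,1) (3,1,3,2) (3,1,3,3) (3,1,3,4) (4,1,2,1) (4,1,2,2) (4,1,2,3) (4,1,2,4) (4,1,3,1) (4,1,3,2) (4,1,3,3) (4,1,3,4) — 24.
Calculus=day 2: (3,1,3,1) (3,1,3,2) (3,1,3,3) (3,1,3,4) (4,1,3,1) (4,1,3,2) (4,1,3,3) (4,1,3,4) — 8.
Calculus=day 3: (4,1,2,1) (4,1,2,2) (4,1,2,3) (4,1,2,4) — 4.
Summing: 24 + 8 + 4 = 36.

36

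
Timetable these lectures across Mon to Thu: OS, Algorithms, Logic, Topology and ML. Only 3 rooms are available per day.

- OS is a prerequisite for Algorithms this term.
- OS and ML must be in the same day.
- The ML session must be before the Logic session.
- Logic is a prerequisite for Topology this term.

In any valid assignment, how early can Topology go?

Wed

Precedence pushes Topology to at least Wed.
Topology at Wed is achievable: Algorithms in Tue, ML in Mon, Logic in Tue, Topology in Wed, OS in Mon.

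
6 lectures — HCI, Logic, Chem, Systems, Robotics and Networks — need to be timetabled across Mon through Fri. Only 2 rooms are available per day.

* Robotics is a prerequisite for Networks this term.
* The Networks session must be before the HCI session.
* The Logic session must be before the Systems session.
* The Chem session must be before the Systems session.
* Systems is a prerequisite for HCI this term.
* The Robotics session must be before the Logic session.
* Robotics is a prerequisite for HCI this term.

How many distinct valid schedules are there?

Splitting on HCI: it can be Thu (3), Fri (26). Listing each branch's schedules as (Logic, Chem, Systems, Robotics, Networks):
HCI=Thu: (Tue,Mon,Wed,Mon,Tue) (Tue,Mon,Wed,Mon,Wed) (Tue,Tue,Wed,Mon,Wed) — 3.
HCI=Fri: (Tue,Mon,Wed,Mon,Tue) (Tue,Mon,Wed,Mon,Wed) (Tue,Mon,Wed,Mon,Thu) (Tue,Mon,Thu,Mon,Tue) (Tue,Mon,Thu,Mon,Wed) (Tue,Mon,Thu,Mon,Thu) (Tue,Tue,Wed,Mon,Wed) (Tue,Tue,Wed,Mon,Thu) (Tue,Tue,Thu,Mon,Wed) (Tue,Tue,Thu,Mon,Thu) (Tue,Wed,Thu,Mon,Tue) (Tue,Wed,Thu,Mon,Wed) (Tue,Wed,Thu,Mon,Thu) (Wed,Mon,Thu,Mon,Tue) (Wed,Mon,Thu,Mon,Wed) (Wed,Mon,Thu,Mon,Thu) (Wed,Mon,Thu,Tue,Wed) (Wed,Mon,Thu,Tue,Thu) (Wed,Tue,Thu,Mon,Tue) (Wed,Tue,Thu,Mon,Wed) (Wed,Tue,Thu,Mon,Thu) (Wed,Tue,Thu,Tue,Wed) (Wed,Tue,Thu,Tue,Thu) (Wed,Wed,Thu,Mon,Tue) (Wed,Wed,Thu,Mon,Thu) (Wed,Wed,Thu,Tue,Thu) — 26.
Summing: 3 + 26 = 29.

29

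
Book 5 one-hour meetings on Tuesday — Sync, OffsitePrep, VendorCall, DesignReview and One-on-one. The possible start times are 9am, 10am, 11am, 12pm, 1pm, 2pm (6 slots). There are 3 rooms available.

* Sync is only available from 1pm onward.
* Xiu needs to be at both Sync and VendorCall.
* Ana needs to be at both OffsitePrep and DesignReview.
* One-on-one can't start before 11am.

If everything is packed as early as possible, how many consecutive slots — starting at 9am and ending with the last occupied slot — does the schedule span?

With at most 3 per slot and 5 meetings, at least 2 slots are needed.
Sync can't be placed before 1pm — that is slot 5 counting from 9am — so the schedule must run through at least 5 slots.
5 works (last occupied slot: 1pm): for example Sync=1pm, VendorCall=9am, DesignReview=10am, OffsitePrep=9am, One-on-one=11am.

5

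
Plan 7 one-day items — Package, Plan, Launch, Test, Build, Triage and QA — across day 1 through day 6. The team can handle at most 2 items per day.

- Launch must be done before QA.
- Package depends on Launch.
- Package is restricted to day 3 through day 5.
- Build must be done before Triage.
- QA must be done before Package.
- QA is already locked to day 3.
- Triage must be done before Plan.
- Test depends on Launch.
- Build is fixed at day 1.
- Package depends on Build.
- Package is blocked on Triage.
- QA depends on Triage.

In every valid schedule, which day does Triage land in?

Build is fixed at day 1 and must come before Triage, so Triage is at least day 2.
QA is fixed at day 3 and must come after Triage, so Triage is at most day 2.
So Triage must be day 2.

day 2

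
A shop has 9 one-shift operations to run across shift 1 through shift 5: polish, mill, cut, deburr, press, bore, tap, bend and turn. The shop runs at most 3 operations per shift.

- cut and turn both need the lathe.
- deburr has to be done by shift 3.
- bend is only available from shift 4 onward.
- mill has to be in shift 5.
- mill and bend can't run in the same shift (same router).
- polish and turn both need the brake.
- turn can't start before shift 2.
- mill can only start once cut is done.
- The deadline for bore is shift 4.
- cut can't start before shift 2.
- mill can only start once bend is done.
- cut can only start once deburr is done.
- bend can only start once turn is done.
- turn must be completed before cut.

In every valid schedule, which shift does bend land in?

shift 4

bend's window is shift 4–shift 5.
mill is fixed at shift 5, and bend can't share a shift with mill.
So bend must be shift 4.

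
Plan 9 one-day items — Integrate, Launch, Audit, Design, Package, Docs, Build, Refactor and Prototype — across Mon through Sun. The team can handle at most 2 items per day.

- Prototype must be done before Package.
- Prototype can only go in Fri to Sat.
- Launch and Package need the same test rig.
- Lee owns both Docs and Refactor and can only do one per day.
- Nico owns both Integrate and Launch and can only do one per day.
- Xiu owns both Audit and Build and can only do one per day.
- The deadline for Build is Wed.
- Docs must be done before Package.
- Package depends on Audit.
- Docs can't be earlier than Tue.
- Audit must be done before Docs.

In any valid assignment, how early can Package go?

Precedence pushes Package to at least Sat.
Package at Sat is achievable: Package -> Sat, Audit -> Tue, Prototype -> Fri, Design -> Wed, Refactor -> Thu, Docs -> Wed, Build -> Mon, Launch -> Tue, Integrate -> Mon.

Sat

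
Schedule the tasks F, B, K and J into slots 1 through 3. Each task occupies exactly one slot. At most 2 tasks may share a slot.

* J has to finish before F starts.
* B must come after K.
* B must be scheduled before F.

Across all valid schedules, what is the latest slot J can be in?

Downstream work caps J at 2.
J at 2 is achievable: F=3, B=2, J=2, K=1.

2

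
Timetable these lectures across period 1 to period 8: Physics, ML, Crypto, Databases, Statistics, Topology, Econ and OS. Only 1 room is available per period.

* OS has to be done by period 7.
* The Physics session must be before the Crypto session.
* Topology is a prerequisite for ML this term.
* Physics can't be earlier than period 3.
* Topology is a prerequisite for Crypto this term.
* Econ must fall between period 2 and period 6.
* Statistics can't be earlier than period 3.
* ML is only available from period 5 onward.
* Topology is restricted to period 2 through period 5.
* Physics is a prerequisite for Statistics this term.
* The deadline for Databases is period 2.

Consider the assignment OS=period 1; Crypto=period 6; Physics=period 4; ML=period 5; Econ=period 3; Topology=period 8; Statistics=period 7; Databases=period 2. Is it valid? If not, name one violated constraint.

Physics can't be earlier than period 3 — holds.
Topology is a prerequisite for Crypto this term — violated.
Topology is restricted to period 2 through period 5 — violated.
Topology is a prerequisite for ML this term — violated.
Econ must fall between period 2 and period 6 — holds.
OS has to be done by period 7 — holds.
ML is only available from period 5 onward — holds.
Only 1 room is available per period — holds.
Statistics can't be earlier than period 3 — holds.
The Physics session must be before the Crypto session — holds.
Physics is a prerequisite for Statistics this term — holds.
The deadline for Databases is period 2 — holds.

No. Topology is a prerequisite for ML this term is not satisfied.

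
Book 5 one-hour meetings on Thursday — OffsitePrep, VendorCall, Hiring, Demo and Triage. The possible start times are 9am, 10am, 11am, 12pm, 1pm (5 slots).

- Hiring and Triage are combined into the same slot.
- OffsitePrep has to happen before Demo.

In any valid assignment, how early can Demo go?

Precedence pushes Demo to at least 10am.
Demo at 10am is achievable: VendorCall=9am, Demo=10am, Triage=9am, Hiring=9am, OffsitePrep=9am.

10am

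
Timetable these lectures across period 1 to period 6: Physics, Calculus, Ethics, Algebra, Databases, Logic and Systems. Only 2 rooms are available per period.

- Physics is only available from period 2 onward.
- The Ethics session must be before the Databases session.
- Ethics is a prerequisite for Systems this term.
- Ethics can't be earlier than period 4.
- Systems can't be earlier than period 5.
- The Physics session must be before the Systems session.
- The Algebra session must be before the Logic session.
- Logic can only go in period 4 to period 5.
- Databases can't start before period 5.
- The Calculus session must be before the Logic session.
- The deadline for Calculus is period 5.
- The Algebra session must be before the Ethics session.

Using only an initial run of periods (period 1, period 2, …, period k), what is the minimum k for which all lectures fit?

5

The precedence chain requires at least 3 distinct periods.
With at most 2 per period and 7 lectures, at least 4 periods are needed.
Databases can't be placed before period 5, so the schedule must run through at least period 5.
5 works (last occupied period: period 5): for example Systems -> period 5, Databases -> period 5, Algebra -> period 1, Ethics -> period 4, Physics -> period 2, Logic -> period 4, Calculus -> period 1.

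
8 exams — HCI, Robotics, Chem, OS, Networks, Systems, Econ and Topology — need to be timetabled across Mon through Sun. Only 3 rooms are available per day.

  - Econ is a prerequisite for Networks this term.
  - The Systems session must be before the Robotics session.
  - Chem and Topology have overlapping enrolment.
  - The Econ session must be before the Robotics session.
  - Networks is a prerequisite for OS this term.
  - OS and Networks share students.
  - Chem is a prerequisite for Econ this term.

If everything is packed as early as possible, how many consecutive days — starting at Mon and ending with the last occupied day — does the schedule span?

4 days

The precedence chain requires at least 4 distinct days.
With at most 3 per day and 8 exams, at least 3 days are needed.
4 works (last occupied day: Thu): for example OS=Thu, Systems=Mon, Robotics=Wed, Topology=Tue, Chem=Mon, HCI=Mon, Econ=Tue, Networks=Wed.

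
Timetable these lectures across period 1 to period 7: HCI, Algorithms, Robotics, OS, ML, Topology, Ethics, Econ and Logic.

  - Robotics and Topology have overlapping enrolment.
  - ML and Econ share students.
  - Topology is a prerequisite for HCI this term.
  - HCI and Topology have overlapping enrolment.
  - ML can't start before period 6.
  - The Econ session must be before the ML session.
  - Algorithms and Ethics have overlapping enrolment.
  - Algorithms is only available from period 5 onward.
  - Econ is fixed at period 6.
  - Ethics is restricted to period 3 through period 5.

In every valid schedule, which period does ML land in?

period 7

ML's window is period 6–period 7.
Econ is fixed at period 6, and ML can't share a period with Econ.
So ML must be period 7.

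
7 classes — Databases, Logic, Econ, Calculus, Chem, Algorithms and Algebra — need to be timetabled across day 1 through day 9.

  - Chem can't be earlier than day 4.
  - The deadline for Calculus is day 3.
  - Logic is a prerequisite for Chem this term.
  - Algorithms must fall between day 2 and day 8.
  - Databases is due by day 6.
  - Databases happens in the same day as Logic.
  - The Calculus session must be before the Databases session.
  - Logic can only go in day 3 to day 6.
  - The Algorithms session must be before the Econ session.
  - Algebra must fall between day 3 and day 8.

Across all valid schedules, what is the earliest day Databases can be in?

Databases must be in the same day as Logic, which can't be before day 3, so Databases is at least day 3; Databases's own window allows nothing later than day 6.
Databases at day 3 is achievable: Algorithms in day 2, Databases in day 3, Logic in day 3, Calculus in day 1, Econ in day 3, Algebra in day 3, Chem in day 4.

day 3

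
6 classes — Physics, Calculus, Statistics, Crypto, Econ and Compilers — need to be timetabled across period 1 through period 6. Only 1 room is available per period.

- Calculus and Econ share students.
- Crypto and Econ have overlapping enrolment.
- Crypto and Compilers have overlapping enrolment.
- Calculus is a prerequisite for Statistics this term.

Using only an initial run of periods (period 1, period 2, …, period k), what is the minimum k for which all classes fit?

The precedence chain requires at least 2 distinct periods.
With at most 1 per period and 6 classes, at least 6 periods are needed.
6 works (last occupied period: period 6): for example Physics in period 3, Statistics in period 2, Crypto in period 4, Econ in period 5, Compilers in period 6, Calculus in period 1.

6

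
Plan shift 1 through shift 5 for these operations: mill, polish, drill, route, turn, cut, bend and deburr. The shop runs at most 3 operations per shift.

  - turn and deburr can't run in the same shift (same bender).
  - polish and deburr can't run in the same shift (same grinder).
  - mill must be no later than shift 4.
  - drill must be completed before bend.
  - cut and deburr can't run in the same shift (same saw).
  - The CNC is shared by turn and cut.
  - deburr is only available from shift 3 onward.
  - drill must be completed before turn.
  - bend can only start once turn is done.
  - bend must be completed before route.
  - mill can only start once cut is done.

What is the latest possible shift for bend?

shift 4

Precedence pushes bend to at least shift 3; downstream work caps bend at shift 4.
bend at shift 4 is achievable: mill in shift 2; bend in shift 4; cut in shift 1; turn in shift 2; route in shift 5; drill in shift 1; polish in shift 1; deburr in shift 3.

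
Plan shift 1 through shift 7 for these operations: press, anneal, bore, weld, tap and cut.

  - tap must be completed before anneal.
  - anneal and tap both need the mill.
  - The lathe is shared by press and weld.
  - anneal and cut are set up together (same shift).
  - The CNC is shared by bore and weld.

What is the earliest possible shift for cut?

shift 2

Cut must be in the same shift as anneal, which can't be before shift 2, so cut is at least shift 2.
cut at shift 2 is achievable: anneal in shift 2, press in shift 1, weld in shift 2, bore in shift 1, cut in shift 2, tap in shift 1.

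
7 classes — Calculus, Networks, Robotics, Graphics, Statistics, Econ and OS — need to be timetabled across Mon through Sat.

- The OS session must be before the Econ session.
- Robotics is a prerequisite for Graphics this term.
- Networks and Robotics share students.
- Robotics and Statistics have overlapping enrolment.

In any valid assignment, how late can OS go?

Fri

Downstream work caps OS at Fri.
OS at Fri is achievable: Calculus=Mon, Networks=Tue, Graphics=Tue, Robotics=Mon, Statistics=Tue, OS=Fri, Econ=Sat.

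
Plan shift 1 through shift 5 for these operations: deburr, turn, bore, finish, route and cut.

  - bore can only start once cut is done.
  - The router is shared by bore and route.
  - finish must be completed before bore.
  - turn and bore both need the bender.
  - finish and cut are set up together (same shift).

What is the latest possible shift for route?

route at shift 5 is achievable: route in shift 5; cut in shift 1; bore in shift 2; finish in shift 1; deburr in shift 1; turn in shift 1.

shift 5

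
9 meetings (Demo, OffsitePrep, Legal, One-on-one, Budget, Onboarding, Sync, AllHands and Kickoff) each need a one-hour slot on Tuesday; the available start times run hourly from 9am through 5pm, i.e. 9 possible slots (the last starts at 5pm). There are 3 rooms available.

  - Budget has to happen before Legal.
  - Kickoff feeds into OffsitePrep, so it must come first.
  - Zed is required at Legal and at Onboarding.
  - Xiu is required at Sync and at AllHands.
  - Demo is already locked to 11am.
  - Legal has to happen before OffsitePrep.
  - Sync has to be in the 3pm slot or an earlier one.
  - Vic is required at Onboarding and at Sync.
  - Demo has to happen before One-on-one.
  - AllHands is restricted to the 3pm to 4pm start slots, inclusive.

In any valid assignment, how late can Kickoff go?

4pm

Downstream work caps Kickoff at 4pm.
Kickoff at 4pm is achievable: One-on-one=12pm; Demo=11am; Kickoff=4pm; OffsitePrep=5pm; Legal=10am; Budget=9am; Sync=9am; Onboarding=11am; AllHands=3pm.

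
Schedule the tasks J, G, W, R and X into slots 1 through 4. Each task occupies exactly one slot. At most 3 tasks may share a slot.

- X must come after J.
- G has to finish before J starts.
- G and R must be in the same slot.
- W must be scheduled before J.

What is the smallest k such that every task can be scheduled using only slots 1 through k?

The precedence chain requires at least 3 distinct slots.
With at most 3 per slot and 5 tasks, at least 2 slots are needed.
3 works (last occupied slot: 3): for example R -> 1; G -> 1; J -> 2; X -> 3; W -> 1.

3 slots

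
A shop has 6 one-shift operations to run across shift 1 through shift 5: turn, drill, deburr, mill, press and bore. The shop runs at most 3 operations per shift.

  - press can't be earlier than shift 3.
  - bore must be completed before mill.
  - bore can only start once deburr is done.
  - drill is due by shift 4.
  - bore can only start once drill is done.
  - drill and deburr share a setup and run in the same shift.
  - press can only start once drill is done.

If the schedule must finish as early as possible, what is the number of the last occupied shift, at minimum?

The precedence chain requires at least 3 distinct shifts.
With at most 3 per shift and 6 operations, at least 2 shifts are needed.
3 works (last occupied shift: shift 3): for example turn=shift 1; press=shift 3; bore=shift 2; mill=shift 3; drill=shift 1; deburr=shift 1.

shift 3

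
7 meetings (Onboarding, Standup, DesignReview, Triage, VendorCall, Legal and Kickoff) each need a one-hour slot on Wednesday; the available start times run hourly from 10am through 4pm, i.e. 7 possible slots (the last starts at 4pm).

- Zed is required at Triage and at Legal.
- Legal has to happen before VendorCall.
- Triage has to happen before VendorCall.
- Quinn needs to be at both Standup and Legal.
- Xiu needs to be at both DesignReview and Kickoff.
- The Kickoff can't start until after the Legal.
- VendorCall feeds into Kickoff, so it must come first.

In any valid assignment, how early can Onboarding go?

10am

Onboarding at 10am is achievable: Onboarding -> 10am; Kickoff -> 1pm; Legal -> 10am; DesignReview -> 10am; Triage -> 11am; Standup -> 11am; VendorCall -> 12pm.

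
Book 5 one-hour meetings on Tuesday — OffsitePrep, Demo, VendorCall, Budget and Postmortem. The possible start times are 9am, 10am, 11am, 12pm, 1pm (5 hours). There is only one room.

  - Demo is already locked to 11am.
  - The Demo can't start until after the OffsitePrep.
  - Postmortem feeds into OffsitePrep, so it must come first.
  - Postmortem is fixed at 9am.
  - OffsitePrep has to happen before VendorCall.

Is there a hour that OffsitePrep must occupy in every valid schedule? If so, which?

Postmortem is fixed at 9am and must come before OffsitePrep, so OffsitePrep is at least 10am.
Demo is fixed at 11am and must come after OffsitePrep, so OffsitePrep is at most 10am.
So OffsitePrep must be 10am.

10am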